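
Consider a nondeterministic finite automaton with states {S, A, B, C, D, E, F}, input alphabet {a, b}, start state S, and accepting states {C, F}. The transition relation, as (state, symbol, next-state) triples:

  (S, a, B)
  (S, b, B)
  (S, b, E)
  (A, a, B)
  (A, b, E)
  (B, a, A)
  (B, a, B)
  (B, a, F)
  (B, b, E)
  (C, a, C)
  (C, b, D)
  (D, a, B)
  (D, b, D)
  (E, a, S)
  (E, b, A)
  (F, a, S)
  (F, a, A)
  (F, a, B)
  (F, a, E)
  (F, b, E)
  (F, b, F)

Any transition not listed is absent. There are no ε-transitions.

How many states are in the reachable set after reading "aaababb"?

Start in {S}.
Read 'a': S→{B}; now {B}.
Read 'a': B→{A, B, F}; now {A, B, F}.
Read 'a': A→{B}, B→{A, B, F}, F→{S, A, B, E}; now {S, A, B, E, F}.
Read 'b': S→{B, E}, A→{E}, B→{E}, E→{A}, F→{E, F}; now {A, B, E, F}.
Read 'a': A→{B}, B→{A, B, F}, E→{S}, F→{S, A, B, E}; now {S, A, B, E, F}.
Read 'b': S→{B, E}, A→{E}, B→{E}, E→{A}, F→{E, F}; now {A, B, E, F}.
Read 'b': A→{E}, B→{E}, E→{A}, F→{E, F}; now {A, E, F}.
That set has 3 states.

3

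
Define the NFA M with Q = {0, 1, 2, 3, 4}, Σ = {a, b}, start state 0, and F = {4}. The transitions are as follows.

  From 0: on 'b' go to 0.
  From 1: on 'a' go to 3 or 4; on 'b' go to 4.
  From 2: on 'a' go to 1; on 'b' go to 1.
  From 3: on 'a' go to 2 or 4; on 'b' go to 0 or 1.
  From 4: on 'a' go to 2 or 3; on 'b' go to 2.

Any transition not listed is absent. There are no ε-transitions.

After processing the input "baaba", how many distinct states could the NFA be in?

0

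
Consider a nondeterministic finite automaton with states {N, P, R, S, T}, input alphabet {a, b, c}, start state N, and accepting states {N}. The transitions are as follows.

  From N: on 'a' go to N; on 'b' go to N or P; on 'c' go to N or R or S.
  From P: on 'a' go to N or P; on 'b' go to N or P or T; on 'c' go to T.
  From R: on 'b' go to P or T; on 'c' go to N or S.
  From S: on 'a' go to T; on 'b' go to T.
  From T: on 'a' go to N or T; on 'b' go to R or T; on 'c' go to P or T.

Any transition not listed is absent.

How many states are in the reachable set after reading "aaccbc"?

Start in {N}.
Read 'a': N→{N}; now {N}.
Read 'a': N→{N}; now {N}.
Read 'c': N→{N, R, S}; now {N, R, S}.
Read 'c': N→{N, R, S}, R→{N, S}, S→∅; now {N, R, S}.
Read 'b': N→{N, P}, R→{P, T}, S→{T}; now {N, P, T}.
Read 'c': N→{N, R, S}, P→{T}, T→{P, T}; now {N, P, R, S, T}.
That set has 5 states.

5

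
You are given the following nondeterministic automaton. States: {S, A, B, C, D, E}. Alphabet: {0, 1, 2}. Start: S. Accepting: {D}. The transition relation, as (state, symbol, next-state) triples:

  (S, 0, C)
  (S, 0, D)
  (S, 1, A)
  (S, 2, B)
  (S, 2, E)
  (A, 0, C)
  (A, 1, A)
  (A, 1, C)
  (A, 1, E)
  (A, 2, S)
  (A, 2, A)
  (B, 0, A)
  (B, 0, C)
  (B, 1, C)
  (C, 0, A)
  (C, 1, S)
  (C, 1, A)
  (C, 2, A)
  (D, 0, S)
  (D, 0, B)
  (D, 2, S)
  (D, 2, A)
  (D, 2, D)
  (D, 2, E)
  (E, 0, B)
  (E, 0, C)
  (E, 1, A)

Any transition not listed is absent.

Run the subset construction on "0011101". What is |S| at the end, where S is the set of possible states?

Start in {S}.
Read '0': S→{C, D}; now {C, D}.
Read '0': C→{A}, D→{S, B}; now {S, A, B}.
Read '1': S→{A}, A→{A, C, E}, B→{C}; now {A, C, E}.
Read '1': A→{A, C, E}, C→{S, A}, E→{A}; now {S, A, C, E}.
Read '1': S→{A}, A→{A, C, E}, C→{S, A}, E→{A}; now {S, A, C, E}.
Read '0': S→{C, D}, A→{C}, C→{A}, E→{B, C}; now {A, B, C, D}.
Read '1': A→{A, C, E}, B→{C}, C→{S, A}, D→∅; now {S, A, C, E}.
That set has 4 states.

4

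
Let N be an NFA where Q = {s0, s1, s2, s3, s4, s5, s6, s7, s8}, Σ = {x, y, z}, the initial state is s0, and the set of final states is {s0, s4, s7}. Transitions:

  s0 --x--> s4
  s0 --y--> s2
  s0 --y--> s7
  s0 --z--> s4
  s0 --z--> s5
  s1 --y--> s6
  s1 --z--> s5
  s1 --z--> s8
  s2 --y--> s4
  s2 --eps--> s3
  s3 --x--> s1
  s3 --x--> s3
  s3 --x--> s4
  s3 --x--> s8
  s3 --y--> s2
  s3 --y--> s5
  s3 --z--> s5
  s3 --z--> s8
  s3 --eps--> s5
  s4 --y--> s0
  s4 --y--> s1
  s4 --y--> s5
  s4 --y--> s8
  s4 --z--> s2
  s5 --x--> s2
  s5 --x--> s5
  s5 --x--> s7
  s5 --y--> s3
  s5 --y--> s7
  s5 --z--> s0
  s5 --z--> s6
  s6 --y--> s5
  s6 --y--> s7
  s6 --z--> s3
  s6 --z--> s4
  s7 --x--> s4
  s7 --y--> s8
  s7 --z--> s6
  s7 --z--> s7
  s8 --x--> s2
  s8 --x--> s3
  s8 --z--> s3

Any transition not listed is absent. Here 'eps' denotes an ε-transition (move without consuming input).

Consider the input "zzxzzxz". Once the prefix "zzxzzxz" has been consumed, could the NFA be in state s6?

Yes

Start in {s0}.
Read 'z': {s0} → {s4, s5}.
Read 'z': {s4, s5} → {s0, s2, s3, s5, s6}.
Read 'x': {s0, s2, s3, s5, s6} → {s1, s2, s3, s4, s5, s7, s8}.
Read 'z': {s1, s2, s3, s4, s5, s7, s8} → {s0, s2, s3, s5, s6, s7, s8}.
Read 'z': {s0, s2, s3, s5, s6, s7, s8} → {s0, s3, s4, s5, s6, s7, s8}.
Read 'x': {s0, s3, s4, s5, s6, s7, s8} → {s1, s2, s3, s4, s5, s7, s8}.
Read 'z': {s1, s2, s3, s4, s5, s7, s8} → {s0, s2, s3, s5, s6, s7, s8}.
State s6 is in {s0, s2, s3, s5, s6, s7, s8}.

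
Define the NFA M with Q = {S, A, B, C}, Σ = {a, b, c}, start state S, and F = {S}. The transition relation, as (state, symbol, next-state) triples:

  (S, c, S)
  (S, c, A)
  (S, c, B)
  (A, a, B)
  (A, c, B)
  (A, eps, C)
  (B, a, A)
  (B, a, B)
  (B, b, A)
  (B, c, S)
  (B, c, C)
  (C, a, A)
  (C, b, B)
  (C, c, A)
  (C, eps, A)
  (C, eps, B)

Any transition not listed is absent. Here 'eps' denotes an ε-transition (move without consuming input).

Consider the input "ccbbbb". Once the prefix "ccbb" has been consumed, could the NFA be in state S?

No

Start in {S}.
Read 'c': {S} → {S, A, B, C}.
Read 'c': {S, A, B, C} → {S, A, B, C}.
Read 'b': {S, A, B, C} → {A, B, C}.
Read 'b': {A, B, C} → {A, B, C}.
State S is not in {A, B, C}.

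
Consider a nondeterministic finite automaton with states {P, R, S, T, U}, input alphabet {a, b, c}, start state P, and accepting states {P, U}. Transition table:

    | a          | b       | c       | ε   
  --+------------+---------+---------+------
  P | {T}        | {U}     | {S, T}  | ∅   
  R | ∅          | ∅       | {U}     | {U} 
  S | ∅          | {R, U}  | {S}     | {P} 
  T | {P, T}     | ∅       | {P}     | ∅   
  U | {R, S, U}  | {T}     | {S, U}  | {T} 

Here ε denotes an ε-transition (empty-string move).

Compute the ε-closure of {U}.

{T, U}

Begin with {U}.
ε-move U → T; add T.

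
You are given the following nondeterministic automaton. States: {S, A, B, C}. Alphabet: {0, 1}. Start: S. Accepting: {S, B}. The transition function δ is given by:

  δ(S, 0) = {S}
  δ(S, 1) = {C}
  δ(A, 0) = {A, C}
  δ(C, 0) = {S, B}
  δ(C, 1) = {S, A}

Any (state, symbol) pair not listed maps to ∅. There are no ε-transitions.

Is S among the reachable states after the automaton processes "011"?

Start in {S}.
Read '0': S→{S}; now {S}.
Read '1': S→{C}; now {C}.
Read '1': C→{S, A}; now {S, A}.
State S is in {S, A}.

Yes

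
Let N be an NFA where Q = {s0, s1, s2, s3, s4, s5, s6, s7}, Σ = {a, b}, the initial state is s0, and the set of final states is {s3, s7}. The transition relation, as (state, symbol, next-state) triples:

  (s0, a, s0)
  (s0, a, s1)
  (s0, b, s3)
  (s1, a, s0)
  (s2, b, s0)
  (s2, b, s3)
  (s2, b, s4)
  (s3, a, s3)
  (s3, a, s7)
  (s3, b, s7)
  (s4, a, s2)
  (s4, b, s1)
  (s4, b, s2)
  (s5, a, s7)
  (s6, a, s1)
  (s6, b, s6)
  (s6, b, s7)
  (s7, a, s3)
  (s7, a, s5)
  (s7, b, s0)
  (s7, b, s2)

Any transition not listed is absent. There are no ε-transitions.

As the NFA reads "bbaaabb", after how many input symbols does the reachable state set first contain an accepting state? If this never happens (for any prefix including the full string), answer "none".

1

Start in {s0}.
Read 'b': {s0} → {s3}.
None of the earlier sets intersect F, but {s3} does.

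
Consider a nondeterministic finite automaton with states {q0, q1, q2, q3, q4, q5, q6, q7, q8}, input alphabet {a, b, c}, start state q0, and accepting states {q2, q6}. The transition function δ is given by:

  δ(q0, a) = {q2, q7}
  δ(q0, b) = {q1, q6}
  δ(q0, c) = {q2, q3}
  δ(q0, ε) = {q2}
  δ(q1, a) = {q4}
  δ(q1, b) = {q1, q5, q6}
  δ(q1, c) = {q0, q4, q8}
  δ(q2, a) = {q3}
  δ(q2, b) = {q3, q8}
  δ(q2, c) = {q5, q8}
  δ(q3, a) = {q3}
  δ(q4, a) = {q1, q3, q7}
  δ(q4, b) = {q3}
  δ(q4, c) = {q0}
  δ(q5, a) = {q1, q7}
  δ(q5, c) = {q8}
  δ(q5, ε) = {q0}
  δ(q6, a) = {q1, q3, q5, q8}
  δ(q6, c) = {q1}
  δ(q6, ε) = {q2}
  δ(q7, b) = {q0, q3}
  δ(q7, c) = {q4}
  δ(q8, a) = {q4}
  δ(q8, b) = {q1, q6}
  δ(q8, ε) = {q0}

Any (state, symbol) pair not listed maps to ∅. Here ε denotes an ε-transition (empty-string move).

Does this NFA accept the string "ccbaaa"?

Start: ε-closure({q0}) = {q0, q2}.
Read 'c': q0→{q2, q3}, q2→{q5, q8}; union {q2, q3, q5, q8}; ε-closure = {q0, q2, q3, q5, q8}.
Read 'c': q0→{q2, q3}, q2→{q5, q8}, q3→∅, q5→{q8}, q8→∅; union {q2, q3, q5, q8}; ε-closure = {q0, q2, q3, q5, q8}.
Read 'b': q0→{q1, q6}, q2→{q3, q8}, q3→∅, q5→∅, q8→{q1, q6}; union {q1, q3, q6, q8}; ε-closure = {q0, q1, q2, q3, q6, q8}.
Read 'a': q0→{q2, q7}, q1→{q4}, q2→{q3}, q3→{q3}, q6→{q1, q3, q5, q8}, q8→{q4}; union {q1, q2, q3, q4, q5, q7, q8}; ε-closure = {q0, q1, q2, q3, q4, q5, q7, q8}.
Read 'a': q0→{q2, q7}, q1→{q4}, q2→{q3}, q3→{q3}, q4→{q1, q3, q7}, q5→{q1, q7}, q7→∅, q8→{q4}; now {q1, q2, q3, q4, q7}.
Read 'a': q1→{q4}, q2→{q3}, q3→{q3}, q4→{q1, q3, q7}, q7→∅; now {q1, q3, q4, q7}.
The final set {q1, q3, q4, q7} contains no accepting state.

No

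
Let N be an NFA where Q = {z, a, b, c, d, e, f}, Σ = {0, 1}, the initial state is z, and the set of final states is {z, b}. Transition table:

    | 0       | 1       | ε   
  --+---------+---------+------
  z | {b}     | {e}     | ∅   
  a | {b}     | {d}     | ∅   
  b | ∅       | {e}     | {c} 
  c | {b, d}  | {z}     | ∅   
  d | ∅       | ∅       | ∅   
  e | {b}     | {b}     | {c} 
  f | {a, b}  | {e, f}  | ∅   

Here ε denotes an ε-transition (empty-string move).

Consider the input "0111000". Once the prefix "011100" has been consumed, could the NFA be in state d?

Yes

Start in {z}.
Read '0': {z} → {b, c}.
Read '1': {b, c} → {z, c, e}.
Read '1': {z, c, e} → {z, b, c, e}.
Read '1': {z, b, c, e} → {z, b, c, e}.
Read '0': {z, b, c, e} → {b, c, d}.
Read '0': {b, c, d} → {b, c, d}.
State d is in {b, c, d}.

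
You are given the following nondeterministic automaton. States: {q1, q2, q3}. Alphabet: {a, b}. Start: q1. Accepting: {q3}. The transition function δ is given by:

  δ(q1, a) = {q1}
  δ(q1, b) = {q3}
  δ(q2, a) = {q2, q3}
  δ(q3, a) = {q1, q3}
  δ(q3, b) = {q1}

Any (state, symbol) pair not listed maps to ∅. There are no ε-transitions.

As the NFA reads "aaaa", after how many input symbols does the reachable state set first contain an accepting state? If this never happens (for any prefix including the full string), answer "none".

Start in {q1}.
Read 'a': {q1} → {q1}.
Read 'a': {q1} → {q1}.
Read 'a': {q1} → {q1}.
Read 'a': {q1} → {q1}.
No reachable set along the way intersects F.

none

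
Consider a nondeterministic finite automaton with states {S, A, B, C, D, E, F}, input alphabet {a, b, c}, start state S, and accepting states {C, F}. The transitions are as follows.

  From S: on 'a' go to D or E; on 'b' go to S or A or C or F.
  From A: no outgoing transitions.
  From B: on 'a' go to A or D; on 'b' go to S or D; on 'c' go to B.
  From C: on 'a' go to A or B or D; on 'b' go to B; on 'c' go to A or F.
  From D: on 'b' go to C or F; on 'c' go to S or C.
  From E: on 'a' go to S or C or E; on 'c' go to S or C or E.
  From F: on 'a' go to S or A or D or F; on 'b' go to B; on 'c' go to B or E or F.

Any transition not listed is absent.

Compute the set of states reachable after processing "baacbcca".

Start in {S}.
Read 'b': {S} → {S, A, C, F}.
Read 'a': {S, A, C, F} → {S, A, B, D, E, F}.
Read 'a': {S, A, B, D, E, F} → {S, A, C, D, E, F}.
Read 'c': {S, A, C, D, E, F} → {S, A, B, C, E, F}.
Read 'b': {S, A, B, C, E, F} → {S, A, B, C, D, F}.
Read 'c': {S, A, B, C, D, F} → {S, A, B, C, E, F}.
Read 'c': {S, A, B, C, E, F} → {S, A, B, C, E, F}.
Read 'a': {S, A, B, C, E, F} → {S, A, B, C, D, E, F}.

{S, A, B, C, D, E, F}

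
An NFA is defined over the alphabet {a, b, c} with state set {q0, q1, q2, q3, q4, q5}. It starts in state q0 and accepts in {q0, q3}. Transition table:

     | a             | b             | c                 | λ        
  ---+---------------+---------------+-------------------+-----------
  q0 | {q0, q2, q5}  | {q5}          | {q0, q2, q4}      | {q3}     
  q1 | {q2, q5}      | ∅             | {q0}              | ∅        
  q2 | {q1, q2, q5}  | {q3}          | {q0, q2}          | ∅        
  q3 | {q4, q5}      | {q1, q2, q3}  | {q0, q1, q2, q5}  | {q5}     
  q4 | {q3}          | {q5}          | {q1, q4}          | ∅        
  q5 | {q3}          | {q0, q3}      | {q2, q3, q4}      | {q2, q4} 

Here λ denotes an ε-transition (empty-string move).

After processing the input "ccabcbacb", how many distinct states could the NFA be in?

6

Start: ε-closure({q0}) = {q0, q2, q3, q4, q5}.
Read 'c': {q0, q2, q3, q4, q5} → {q0, q1, q2, q3, q4, q5}.
Read 'c': {q0, q1, q2, q3, q4, q5} → {q0, q1, q2, q3, q4, q5}.
Read 'a': {q0, q1, q2, q3, q4, q5} → {q0, q1, q2, q3, q4, q5}.
Read 'b': {q0, q1, q2, q3, q4, q5} → {q0, q1, q2, q3, q4, q5}.
Read 'c': {q0, q1, q2, q3, q4, q5} → {q0, q1, q2, q3, q4, q5}.
Read 'b': {q0, q1, q2, q3, q4, q5} → {q0, q1, q2, q3, q4, q5}.
Read 'a': {q0, q1, q2, q3, q4, q5} → {q0, q1, q2, q3, q4, q5}.
Read 'c': {q0, q1, q2, q3, q4, q5} → {q0, q1, q2, q3, q4, q5}.
Read 'b': {q0, q1, q2, q3, q4, q5} → {q0, q1, q2, q3, q4, q5}.
That set has 6 states.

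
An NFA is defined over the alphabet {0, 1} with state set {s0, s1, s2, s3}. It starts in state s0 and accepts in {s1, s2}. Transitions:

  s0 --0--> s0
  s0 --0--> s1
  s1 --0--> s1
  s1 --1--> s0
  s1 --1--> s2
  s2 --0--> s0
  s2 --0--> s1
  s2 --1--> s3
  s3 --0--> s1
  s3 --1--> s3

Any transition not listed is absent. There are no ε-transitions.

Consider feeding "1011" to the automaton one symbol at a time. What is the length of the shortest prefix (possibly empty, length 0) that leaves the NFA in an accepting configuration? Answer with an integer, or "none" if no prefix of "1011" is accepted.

none

Start in {s0}.
Read '1': s0→∅; now ∅.
The set is empty and remains empty for the remaining 3 symbols.
No reachable set along the way intersects F.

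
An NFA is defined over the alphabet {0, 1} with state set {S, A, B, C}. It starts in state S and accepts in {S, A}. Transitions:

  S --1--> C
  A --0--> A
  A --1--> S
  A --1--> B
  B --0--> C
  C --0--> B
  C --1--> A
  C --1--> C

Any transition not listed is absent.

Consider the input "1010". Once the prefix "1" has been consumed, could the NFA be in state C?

Yes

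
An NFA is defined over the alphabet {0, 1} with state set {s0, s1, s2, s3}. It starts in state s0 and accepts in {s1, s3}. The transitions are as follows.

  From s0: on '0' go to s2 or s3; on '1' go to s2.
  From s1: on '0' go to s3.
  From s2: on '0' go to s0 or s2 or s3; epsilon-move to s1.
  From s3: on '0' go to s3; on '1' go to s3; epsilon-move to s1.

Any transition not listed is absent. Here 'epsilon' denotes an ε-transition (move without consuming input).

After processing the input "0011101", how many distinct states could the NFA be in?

2

Start in {s0}.
Read '0': {s0} → {s1, s2, s3}.
Read '0': {s1, s2, s3} → {s0, s1, s2, s3}.
Read '1': {s0, s1, s2, s3} → {s1, s2, s3}.
Read '1': {s1, s2, s3} → {s1, s3}.
Read '1': {s1, s3} → {s1, s3}.
Read '0': {s1, s3} → {s1, s3}.
Read '1': {s1, s3} → {s1, s3}.
That set has 2 states.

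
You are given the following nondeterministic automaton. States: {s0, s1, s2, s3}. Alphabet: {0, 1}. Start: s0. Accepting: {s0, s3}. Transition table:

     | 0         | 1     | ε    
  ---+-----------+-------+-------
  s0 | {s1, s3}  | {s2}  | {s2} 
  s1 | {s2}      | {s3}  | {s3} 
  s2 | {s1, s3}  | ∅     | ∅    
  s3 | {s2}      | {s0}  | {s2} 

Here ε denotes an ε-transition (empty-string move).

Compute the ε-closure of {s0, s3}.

{s0, s2, s3}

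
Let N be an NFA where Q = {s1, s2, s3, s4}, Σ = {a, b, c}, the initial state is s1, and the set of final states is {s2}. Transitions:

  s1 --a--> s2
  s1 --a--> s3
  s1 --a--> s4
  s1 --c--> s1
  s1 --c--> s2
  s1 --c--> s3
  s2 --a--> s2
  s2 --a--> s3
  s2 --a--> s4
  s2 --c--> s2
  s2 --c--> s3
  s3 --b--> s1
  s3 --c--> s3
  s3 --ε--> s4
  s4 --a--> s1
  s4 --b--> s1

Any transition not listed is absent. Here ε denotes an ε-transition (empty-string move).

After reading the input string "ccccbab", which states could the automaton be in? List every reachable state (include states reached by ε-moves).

{s1}

Start in {s1}.
Read 'c': {s1} → {s1, s2, s3, s4}.
Read 'c': {s1, s2, s3, s4} → {s1, s2, s3, s4}.
Read 'c': {s1, s2, s3, s4} → {s1, s2, s3, s4}.
Read 'c': {s1, s2, s3, s4} → {s1, s2, s3, s4}.
Read 'b': {s1, s2, s3, s4} → {s1}.
Read 'a': {s1} → {s2, s3, s4}.
Read 'b': {s2, s3, s4} → {s1}.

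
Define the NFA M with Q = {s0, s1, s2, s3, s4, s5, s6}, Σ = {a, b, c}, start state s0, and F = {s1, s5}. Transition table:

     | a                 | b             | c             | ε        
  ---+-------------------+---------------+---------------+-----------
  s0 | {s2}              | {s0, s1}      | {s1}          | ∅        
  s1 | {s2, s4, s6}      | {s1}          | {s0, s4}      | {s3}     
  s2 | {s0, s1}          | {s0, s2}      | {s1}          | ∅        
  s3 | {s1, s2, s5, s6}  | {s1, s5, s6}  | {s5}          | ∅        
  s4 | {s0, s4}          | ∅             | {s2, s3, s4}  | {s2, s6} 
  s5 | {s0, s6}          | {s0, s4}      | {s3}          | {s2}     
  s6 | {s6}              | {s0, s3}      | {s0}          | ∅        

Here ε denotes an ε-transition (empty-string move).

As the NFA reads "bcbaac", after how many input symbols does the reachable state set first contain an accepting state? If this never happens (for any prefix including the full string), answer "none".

Start in {s0}.
Read 'b': s0→{s0, s1}; union {s0, s1}; ε-closure = {s0, s1, s3}.
None of the earlier sets intersect F, but {s0, s1, s3} does.

1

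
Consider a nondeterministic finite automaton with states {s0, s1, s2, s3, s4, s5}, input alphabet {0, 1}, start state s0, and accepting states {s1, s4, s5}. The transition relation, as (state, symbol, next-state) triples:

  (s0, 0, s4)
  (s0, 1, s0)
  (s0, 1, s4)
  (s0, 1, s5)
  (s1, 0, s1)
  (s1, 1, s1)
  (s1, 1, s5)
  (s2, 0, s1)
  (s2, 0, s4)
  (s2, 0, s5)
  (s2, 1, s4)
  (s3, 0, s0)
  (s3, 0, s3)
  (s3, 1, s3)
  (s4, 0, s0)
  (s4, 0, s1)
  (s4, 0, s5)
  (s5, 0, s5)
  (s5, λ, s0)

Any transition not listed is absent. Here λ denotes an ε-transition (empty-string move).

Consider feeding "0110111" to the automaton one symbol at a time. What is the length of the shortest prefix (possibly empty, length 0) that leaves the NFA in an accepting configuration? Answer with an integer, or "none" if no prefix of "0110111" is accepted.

1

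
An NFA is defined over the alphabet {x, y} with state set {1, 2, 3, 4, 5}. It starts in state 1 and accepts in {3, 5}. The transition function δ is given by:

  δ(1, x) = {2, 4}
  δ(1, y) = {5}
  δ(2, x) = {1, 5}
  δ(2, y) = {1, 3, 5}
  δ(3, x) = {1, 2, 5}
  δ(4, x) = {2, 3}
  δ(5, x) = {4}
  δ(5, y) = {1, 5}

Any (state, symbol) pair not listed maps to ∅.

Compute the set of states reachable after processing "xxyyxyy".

{1, 5}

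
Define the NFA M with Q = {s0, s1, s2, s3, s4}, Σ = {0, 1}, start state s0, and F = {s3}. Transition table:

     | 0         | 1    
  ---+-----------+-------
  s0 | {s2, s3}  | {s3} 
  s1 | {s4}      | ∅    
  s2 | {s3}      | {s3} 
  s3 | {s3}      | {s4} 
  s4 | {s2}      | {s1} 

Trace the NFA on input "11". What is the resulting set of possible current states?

Start in {s0}.
Read '1': {s0} → {s3}.
Read '1': {s3} → {s4}.

{s4}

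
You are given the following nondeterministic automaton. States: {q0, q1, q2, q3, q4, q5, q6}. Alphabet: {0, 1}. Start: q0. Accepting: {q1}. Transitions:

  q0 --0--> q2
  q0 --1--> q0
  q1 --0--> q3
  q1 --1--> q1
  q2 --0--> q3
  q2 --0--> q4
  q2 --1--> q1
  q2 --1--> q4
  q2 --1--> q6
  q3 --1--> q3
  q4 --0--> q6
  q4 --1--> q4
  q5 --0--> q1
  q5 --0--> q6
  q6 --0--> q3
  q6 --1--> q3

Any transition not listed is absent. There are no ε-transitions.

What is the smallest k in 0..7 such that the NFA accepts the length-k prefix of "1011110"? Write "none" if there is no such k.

3

Start in {q0}.
Read '1': {q0} → {q0}.
Read '0': {q0} → {q2}.
Read '1': {q2} → {q1, q4, q6}.
None of the earlier sets intersect F, but {q1, q4, q6} does.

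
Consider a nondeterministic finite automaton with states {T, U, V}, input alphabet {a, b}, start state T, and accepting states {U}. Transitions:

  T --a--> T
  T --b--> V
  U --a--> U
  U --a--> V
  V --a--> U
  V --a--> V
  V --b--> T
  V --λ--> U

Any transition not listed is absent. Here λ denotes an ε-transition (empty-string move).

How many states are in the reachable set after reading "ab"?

2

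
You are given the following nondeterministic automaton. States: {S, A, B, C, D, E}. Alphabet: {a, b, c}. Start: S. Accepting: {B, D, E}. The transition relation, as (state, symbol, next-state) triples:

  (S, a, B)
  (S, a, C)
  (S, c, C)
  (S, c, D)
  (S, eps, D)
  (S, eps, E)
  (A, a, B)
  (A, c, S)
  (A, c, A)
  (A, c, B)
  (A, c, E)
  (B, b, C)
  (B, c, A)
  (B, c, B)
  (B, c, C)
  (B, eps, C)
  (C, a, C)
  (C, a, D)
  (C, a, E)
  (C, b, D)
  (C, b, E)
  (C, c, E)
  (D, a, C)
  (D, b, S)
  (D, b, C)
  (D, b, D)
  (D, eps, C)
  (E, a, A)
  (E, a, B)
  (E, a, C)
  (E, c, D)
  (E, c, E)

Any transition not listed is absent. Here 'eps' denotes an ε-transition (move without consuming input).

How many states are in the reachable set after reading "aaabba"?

Start: ε-closure({S}) = {S, C, D, E}.
Read 'a': S→{B, C}, C→{C, D, E}, D→{C}, E→{A, B, C}; now {A, B, C, D, E}.
Read 'a': A→{B}, B→∅, C→{C, D, E}, D→{C}, E→{A, B, C}; now {A, B, C, D, E}.
Read 'a': A→{B}, B→∅, C→{C, D, E}, D→{C}, E→{A, B, C}; now {A, B, C, D, E}.
Read 'b': A→∅, B→{C}, C→{D, E}, D→{S, C, D}, E→∅; now {S, C, D, E}.
Read 'b': S→∅, C→{D, E}, D→{S, C, D}, E→∅; now {S, C, D, E}.
Read 'a': S→{B, C}, C→{C, D, E}, D→{C}, E→{A, B, C}; now {A, B, C, D, E}.
That set has 5 states.

5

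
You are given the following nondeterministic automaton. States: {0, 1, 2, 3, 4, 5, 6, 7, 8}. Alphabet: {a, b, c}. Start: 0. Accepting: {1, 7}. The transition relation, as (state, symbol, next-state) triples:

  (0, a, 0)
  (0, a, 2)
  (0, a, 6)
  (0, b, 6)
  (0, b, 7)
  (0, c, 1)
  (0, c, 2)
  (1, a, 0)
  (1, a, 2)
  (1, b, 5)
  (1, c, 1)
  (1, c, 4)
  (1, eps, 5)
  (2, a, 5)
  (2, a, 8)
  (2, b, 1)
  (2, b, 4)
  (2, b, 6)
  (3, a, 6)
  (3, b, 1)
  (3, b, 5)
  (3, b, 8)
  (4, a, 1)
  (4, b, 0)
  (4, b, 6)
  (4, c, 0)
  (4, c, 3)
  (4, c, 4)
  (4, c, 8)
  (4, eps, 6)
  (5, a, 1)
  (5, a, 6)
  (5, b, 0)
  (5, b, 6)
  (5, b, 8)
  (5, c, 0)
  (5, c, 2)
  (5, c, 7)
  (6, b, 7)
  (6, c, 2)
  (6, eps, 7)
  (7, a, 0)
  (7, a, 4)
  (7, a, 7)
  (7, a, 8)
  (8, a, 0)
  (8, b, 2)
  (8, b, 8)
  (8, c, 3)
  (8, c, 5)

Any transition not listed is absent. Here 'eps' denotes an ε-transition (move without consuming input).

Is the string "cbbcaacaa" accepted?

Start in {0}.
Read 'c': 0→{1, 2}; union {1, 2}; ε-closure = {1, 2, 5}.
Read 'b': 1→{5}, 2→{1, 4, 6}, 5→{0, 6, 8}; union {0, 1, 4, 5, 6, 8}; ε-closure = {0, 1, 4, 5, 6, 7, 8}.
Read 'b': 0→{6, 7}, 1→{5}, 4→{0, 6}, 5→{0, 6, 8}, 6→{7}, 7→∅, 8→{2, 8}; now {0, 2, 5, 6, 7, 8}.
Read 'c': 0→{1, 2}, 2→∅, 5→{0, 2, 7}, 6→{2}, 7→∅, 8→{3, 5}; now {0, 1, 2, 3, 5, 7}.
Read 'a': 0→{0, 2, 6}, 1→{0, 2}, 2→{5, 8}, 3→{6}, 5→{1, 6}, 7→{0, 4, 7, 8}; now {0, 1, 2, 4, 5, 6, 7, 8}.
Read 'a': 0→{0, 2, 6}, 1→{0, 2}, 2→{5, 8}, 4→{1}, 5→{1, 6}, 6→∅, 7→{0, 4, 7, 8}, 8→{0}; now {0, 1, 2, 4, 5, 6, 7, 8}.
Read 'c': 0→{1, 2}, 1→{1, 4}, 2→∅, 4→{0, 3, 4, 8}, 5→{0, 2, 7}, 6→{2}, 7→∅, 8→{3, 5}; union {0, 1, 2, 3, 4, 5, 7, 8}; ε-closure = {0, 1, 2, 3, 4, 5, 6, 7, 8}.
Read 'a': 0→{0, 2, 6}, 1→{0, 2}, 2→{5, 8}, 3→{6}, 4→{1}, 5→{1, 6}, 6→∅, 7→{0, 4, 7, 8}, 8→{0}; now {0, 1, 2, 4, 5, 6, 7, 8}.
Read 'a': 0→{0, 2, 6}, 1→{0, 2}, 2→{5, 8}, 4→{1}, 5→{1, 6}, 6→∅, 7→{0, 4, 7, 8}, 8→{0}; now {0, 1, 2, 4, 5, 6, 7, 8}.
The final set {0, 1, 2, 4, 5, 6, 7, 8} contains the accepting states 1, 7.

Yes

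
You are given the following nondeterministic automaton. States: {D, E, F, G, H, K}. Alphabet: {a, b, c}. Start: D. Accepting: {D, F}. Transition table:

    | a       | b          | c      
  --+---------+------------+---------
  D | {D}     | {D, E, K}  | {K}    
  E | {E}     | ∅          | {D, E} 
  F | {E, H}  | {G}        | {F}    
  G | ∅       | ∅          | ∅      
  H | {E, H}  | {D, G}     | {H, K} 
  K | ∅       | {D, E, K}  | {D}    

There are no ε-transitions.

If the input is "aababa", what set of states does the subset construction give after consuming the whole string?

Start in {D}.
Read 'a': D→{D}; now {D}.
Read 'a': D→{D}; now {D}.
Read 'b': D→{D, E, K}; now {D, E, K}.
Read 'a': D→{D}, E→{E}, K→∅; now {D, E}.
Read 'b': D→{D, E, K}, E→∅; now {D, E, K}.
Read 'a': D→{D}, E→{E}, K→∅; now {D, E}.

{D, E}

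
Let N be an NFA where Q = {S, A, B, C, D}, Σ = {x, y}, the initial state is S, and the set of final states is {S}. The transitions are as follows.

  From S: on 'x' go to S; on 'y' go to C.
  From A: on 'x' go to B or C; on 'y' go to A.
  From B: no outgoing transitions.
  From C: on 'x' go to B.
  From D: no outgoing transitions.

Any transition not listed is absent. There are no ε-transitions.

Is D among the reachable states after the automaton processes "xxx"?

Start in {S}.
Read 'x': S→{S}; now {S}.
Read 'x': S→{S}; now {S}.
Read 'x': S→{S}; now {S}.
State D is not in {S}.

No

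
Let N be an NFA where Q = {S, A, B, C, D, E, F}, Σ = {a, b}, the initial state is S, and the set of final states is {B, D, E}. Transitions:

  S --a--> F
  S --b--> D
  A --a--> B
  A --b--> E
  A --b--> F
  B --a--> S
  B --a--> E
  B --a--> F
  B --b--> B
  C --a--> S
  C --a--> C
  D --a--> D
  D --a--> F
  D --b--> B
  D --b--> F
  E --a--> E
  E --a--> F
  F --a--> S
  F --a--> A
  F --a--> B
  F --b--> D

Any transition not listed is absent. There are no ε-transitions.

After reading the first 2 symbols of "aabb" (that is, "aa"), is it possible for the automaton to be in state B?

Start in {S}.
Read 'a': S→{F}; now {F}.
Read 'a': F→{S, A, B}; now {S, A, B}.
State B is in {S, A, B}.

Yes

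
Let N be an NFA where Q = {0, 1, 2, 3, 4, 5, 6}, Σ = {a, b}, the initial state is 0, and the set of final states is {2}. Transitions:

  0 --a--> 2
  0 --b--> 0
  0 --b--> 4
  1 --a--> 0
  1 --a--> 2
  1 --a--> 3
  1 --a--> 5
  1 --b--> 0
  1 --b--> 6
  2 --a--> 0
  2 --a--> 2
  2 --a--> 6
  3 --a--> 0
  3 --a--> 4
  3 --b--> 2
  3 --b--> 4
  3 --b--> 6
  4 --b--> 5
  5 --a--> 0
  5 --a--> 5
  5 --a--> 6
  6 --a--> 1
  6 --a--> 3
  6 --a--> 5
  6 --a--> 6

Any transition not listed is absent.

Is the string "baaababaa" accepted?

Yes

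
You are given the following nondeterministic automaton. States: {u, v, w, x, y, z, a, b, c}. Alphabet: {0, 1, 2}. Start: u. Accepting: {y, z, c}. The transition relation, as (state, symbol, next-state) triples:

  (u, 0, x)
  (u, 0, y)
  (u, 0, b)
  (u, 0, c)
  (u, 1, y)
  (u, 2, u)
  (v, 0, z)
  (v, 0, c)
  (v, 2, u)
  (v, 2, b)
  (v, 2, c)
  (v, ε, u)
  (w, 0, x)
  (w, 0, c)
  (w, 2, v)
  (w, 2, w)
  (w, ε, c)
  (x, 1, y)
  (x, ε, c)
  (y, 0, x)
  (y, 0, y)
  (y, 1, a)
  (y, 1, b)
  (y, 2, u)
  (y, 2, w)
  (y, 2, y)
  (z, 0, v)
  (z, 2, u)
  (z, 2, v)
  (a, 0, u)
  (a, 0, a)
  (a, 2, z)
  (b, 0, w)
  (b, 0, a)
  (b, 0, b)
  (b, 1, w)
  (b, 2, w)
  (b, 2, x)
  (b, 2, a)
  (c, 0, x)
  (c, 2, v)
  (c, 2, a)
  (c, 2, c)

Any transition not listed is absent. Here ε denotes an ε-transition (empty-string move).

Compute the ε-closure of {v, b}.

Begin with {v, b}.
ε-move v → u; add u.

{u, v, b}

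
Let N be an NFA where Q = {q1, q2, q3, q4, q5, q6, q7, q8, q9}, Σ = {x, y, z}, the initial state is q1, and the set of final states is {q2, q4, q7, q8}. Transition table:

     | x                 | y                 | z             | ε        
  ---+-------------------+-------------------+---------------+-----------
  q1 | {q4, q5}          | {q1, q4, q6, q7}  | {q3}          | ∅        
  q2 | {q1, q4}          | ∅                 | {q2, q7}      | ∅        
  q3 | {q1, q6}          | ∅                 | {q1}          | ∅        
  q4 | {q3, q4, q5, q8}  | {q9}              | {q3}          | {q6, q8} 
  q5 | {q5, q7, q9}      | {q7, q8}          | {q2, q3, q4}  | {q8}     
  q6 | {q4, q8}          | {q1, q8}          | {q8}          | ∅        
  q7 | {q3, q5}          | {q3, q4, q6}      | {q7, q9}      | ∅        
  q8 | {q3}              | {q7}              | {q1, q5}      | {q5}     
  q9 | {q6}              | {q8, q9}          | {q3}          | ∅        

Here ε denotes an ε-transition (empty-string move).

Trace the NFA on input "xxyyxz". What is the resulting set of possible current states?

{q1, q2, q3, q4, q5, q6, q7, q8, q9}

Start in {q1}.
Read 'x': q1→{q4, q5}; union {q4, q5}; ε-closure = {q4, q5, q6, q8}.
Read 'x': q4→{q3, q4, q5, q8}, q5→{q5, q7, q9}, q6→{q4, q8}, q8→{q3}; union {q3, q4, q5, q7, q8, q9}; ε-closure = {q3, q4, q5, q6, q7, q8, q9}.
Read 'y': q3→∅, q4→{q9}, q5→{q7, q8}, q6→{q1, q8}, q7→{q3, q4, q6}, q8→{q7}, q9→{q8, q9}; union {q1, q3, q4, q6, q7, q8, q9}; ε-closure = {q1, q3, q4, q5, q6, q7, q8, q9}.
Read 'y': q1→{q1, q4, q6, q7}, q3→∅, q4→{q9}, q5→{q7, q8}, q6→{q1, q8}, q7→{q3, q4, q6}, q8→{q7}, q9→{q8, q9}; union {q1, q3, q4, q6, q7, q8, q9}; ε-closure = {q1, q3, q4, q5, q6, q7, q8, q9}.
Read 'x': q1→{q4, q5}, q3→{q1, q6}, q4→{q3, q4, q5, q8}, q5→{q5, q7, q9}, q6→{q4, q8}, q7→{q3, q5}, q8→{q3}, q9→{q6}; now {q1, q3, q4, q5, q6, q7, q8, q9}.
Read 'z': q1→{q3}, q3→{q1}, q4→{q3}, q5→{q2, q3, q4}, q6→{q8}, q7→{q7, q9}, q8→{q1, q5}, q9→{q3}; union {q1, q2, q3, q4, q5, q7, q8, q9}; ε-closure = {q1, q2, q3, q4, q5, q6, q7, q8, q9}.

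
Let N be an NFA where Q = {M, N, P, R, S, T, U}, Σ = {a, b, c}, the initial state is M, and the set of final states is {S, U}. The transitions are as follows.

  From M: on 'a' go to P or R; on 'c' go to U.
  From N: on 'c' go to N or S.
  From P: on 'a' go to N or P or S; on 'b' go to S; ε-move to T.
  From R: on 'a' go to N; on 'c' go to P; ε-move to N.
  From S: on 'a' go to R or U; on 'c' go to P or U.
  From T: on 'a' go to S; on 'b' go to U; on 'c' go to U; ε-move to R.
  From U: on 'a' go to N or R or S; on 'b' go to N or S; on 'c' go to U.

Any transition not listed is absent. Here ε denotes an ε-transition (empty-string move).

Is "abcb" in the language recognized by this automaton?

Yes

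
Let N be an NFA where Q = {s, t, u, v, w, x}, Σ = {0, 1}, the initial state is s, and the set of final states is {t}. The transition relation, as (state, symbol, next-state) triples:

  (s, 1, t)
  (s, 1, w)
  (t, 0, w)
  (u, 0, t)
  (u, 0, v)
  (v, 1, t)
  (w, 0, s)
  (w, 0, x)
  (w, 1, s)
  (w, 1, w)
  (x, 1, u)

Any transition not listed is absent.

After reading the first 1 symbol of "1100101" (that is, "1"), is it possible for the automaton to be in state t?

Start in {s}.
Read '1': s→{t, w}; now {t, w}.
State t is in {t, w}.

Yes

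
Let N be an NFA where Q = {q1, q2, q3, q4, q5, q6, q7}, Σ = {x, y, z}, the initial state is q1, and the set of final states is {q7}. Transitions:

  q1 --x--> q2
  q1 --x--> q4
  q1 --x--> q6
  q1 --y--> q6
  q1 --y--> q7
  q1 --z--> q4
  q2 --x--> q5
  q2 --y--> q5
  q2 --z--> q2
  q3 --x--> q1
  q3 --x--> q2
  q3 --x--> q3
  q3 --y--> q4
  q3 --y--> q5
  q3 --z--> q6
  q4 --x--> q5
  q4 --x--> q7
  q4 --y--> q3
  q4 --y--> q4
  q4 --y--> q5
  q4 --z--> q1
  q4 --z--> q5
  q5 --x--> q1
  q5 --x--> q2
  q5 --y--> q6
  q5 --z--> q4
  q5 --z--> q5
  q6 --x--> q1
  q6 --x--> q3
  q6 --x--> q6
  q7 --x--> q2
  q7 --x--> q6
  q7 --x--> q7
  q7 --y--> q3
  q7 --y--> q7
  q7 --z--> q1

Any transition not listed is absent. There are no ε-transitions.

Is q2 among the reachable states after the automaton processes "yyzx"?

Yes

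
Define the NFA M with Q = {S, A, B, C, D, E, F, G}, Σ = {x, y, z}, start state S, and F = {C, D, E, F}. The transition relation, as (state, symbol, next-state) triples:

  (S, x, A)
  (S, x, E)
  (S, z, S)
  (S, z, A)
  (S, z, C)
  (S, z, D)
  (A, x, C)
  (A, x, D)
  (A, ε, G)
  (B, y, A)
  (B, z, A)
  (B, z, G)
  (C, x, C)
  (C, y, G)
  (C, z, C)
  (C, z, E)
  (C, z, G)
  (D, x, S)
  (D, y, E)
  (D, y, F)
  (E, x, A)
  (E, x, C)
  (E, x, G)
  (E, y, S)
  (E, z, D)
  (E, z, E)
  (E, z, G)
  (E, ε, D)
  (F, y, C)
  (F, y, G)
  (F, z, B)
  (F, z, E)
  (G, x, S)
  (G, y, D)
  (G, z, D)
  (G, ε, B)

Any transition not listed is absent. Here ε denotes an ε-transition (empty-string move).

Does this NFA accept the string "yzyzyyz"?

No

Start in {S}.
Read 'y': {S} → ∅.
The set is empty and remains empty for the remaining 6 symbols.
The final set ∅ contains no accepting state.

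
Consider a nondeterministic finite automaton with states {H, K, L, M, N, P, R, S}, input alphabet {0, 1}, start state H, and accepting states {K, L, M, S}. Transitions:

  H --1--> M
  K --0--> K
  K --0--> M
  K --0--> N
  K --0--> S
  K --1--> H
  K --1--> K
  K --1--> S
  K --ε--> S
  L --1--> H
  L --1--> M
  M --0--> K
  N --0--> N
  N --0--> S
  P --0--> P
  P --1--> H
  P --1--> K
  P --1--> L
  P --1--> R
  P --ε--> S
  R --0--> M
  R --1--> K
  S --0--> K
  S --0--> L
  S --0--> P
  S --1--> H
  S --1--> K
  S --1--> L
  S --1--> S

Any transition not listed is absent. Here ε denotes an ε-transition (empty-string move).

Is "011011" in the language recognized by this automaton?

Start in {H}.
Read '0': H→∅; now ∅.
The set is empty and remains empty for the remaining 5 symbols.
The final set ∅ contains no accepting state.

No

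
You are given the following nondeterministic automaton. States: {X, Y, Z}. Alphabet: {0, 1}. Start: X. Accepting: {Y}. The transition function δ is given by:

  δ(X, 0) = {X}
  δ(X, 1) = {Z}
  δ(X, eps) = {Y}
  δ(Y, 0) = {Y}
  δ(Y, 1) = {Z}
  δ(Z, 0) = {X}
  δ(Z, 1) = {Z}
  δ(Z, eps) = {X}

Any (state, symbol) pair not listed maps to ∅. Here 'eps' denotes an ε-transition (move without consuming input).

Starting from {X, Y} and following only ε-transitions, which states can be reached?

{X, Y}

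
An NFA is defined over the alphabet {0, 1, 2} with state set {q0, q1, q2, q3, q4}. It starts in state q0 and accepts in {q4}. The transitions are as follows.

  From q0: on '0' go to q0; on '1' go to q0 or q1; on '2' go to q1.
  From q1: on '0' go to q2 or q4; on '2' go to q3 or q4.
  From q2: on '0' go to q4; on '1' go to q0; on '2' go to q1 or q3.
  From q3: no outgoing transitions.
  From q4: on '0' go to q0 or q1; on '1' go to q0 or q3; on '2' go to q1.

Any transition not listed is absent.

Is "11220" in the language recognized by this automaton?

Start in {q0}.
Read '1': {q0} → {q0, q1}.
Read '1': {q0, q1} → {q0, q1}.
Read '2': {q0, q1} → {q1, q3, q4}.
Read '2': {q1, q3, q4} → {q1, q3, q4}.
Read '0': {q1, q3, q4} → {q0, q1, q2, q4}.
The final set {q0, q1, q2, q4} contains the accepting state q4.

Yes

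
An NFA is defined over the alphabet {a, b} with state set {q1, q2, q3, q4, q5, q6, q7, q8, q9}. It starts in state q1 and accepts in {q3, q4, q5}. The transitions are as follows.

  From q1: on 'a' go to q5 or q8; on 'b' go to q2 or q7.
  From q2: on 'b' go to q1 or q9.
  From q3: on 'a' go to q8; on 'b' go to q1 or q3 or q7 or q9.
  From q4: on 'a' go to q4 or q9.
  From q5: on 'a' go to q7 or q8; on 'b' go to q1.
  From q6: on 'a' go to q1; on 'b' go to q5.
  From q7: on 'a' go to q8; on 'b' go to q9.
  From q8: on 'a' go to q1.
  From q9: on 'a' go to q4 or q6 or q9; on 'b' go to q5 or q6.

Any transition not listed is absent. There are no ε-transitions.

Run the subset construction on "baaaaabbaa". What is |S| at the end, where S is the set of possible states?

6

Start in {q1}.
Read 'b': q1→{q2, q7}; now {q2, q7}.
Read 'a': q2→∅, q7→{q8}; now {q8}.
Read 'a': q8→{q1}; now {q1}.
Read 'a': q1→{q5, q8}; now {q5, q8}.
Read 'a': q5→{q7, q8}, q8→{q1}; now {q1, q7, q8}.
Read 'a': q1→{q5, q8}, q7→{q8}, q8→{q1}; now {q1, q5, q8}.
Read 'b': q1→{q2, q7}, q5→{q1}, q8→∅; now {q1, q2, q7}.
Read 'b': q1→{q2, q7}, q2→{q1, q9}, q7→{q9}; now {q1, q2, q7, q9}.
Read 'a': q1→{q5, q8}, q2→∅, q7→{q8}, q9→{q4, q6, q9}; now {q4, q5, q6, q8, q9}.
Read 'a': q4→{q4, q9}, q5→{q7, q8}, q6→{q1}, q8→{q1}, q9→{q4, q6, q9}; now {q1, q4, q6, q7, q8, q9}.
That set has 6 states.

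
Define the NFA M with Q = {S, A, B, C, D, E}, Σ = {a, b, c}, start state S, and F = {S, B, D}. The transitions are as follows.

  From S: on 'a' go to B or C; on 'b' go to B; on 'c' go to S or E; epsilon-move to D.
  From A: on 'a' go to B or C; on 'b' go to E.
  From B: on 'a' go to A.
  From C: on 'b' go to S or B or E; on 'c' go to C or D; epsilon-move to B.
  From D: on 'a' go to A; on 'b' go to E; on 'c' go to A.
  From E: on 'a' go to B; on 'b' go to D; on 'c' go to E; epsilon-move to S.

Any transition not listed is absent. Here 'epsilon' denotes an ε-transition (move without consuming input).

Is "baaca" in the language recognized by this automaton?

No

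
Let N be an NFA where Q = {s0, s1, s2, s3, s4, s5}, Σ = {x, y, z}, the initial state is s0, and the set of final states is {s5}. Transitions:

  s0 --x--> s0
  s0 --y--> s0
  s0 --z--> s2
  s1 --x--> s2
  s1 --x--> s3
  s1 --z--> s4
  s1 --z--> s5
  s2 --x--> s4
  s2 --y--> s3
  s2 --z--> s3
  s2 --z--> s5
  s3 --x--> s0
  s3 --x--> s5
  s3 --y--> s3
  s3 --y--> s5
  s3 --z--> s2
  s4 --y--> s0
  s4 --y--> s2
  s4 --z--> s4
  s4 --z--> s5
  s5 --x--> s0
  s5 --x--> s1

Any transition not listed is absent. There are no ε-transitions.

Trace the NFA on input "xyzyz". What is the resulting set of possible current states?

Start in {s0}.
Read 'x': {s0} → {s0}.
Read 'y': {s0} → {s0}.
Read 'z': {s0} → {s2}.
Read 'y': {s2} → {s3}.
Read 'z': {s3} → {s2}.

{s2}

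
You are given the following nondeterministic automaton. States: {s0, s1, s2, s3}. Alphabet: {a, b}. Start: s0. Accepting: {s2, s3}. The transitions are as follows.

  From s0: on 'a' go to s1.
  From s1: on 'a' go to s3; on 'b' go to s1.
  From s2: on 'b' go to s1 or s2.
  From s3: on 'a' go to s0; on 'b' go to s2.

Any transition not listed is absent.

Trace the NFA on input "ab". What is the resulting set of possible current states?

Start in {s0}.
Read 'a': s0→{s1}; now {s1}.
Read 'b': s1→{s1}; now {s1}.

{s1}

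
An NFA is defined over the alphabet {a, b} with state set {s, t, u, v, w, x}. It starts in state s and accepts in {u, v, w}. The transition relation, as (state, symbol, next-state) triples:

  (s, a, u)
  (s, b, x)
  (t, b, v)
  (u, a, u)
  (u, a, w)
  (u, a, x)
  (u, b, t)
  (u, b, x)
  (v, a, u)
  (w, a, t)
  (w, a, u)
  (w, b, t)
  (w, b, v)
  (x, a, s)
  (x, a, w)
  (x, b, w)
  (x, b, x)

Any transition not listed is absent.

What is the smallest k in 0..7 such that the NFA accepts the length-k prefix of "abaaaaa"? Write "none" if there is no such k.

1

Start in {s}.
Read 'a': {s} → {u}.
None of the earlier sets intersect F, but {u} does.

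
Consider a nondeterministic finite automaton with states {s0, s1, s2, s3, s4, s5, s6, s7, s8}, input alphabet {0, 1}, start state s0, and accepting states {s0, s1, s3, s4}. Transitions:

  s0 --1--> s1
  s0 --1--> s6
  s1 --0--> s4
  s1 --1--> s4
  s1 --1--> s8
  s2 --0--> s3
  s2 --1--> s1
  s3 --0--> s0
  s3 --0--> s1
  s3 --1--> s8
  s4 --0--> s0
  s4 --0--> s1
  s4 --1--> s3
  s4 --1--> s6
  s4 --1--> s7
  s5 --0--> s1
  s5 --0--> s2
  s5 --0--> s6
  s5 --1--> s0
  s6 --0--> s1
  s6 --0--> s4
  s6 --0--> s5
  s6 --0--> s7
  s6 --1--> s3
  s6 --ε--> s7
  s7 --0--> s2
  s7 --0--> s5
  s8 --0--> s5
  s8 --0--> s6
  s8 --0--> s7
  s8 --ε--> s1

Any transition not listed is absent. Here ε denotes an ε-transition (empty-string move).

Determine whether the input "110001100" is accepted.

Yes

Start in {s0}.
Read '1': s0→{s1, s6}; union {s1, s6}; ε-closure = {s1, s6, s7}.
Read '1': s1→{s4, s8}, s6→{s3}, s7→∅; union {s3, s4, s8}; ε-closure = {s1, s3, s4, s8}.
Read '0': s1→{s4}, s3→{s0, s1}, s4→{s0, s1}, s8→{s5, s6, s7}; now {s0, s1, s4, s5, s6, s7}.
Read '0': s0→∅, s1→{s4}, s4→{s0, s1}, s5→{s1, s2, s6}, s6→{s1, s4, s5, s7}, s7→{s2, s5}; now {s0, s1, s2, s4, s5, s6, s7}.
Read '0': s0→∅, s1→{s4}, s2→{s3}, s4→{s0, s1}, s5→{s1, s2, s6}, s6→{s1, s4, s5, s7}, s7→{s2, s5}; now {s0, s1, s2, s3, s4, s5, s6, s7}.
Read '1': s0→{s1, s6}, s1→{s4, s8}, s2→{s1}, s3→{s8}, s4→{s3, s6, s7}, s5→{s0}, s6→{s3}, s7→∅; now {s0, s1, s3, s4, s6, s7, s8}.
Read '1': s0→{s1, s6}, s1→{s4, s8}, s3→{s8}, s4→{s3, s6, s7}, s6→{s3}, s7→∅, s8→∅; now {s1, s3, s4, s6, s7, s8}.
Read '0': s1→{s4}, s3→{s0, s1}, s4→{s0, s1}, s6→{s1, s4, s5, s7}, s7→{s2, s5}, s8→{s5, s6, s7}; now {s0, s1, s2, s4, s5, s6, s7}.
Read '0': s0→∅, s1→{s4}, s2→{s3}, s4→{s0, s1}, s5→{s1, s2, s6}, s6→{s1, s4, s5, s7}, s7→{s2, s5}; now {s0, s1, s2, s3, s4, s5, s6, s7}.
The final set {s0, s1, s2, s3, s4, s5, s6, s7} contains the accepting states s0, s1, s3, s4.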